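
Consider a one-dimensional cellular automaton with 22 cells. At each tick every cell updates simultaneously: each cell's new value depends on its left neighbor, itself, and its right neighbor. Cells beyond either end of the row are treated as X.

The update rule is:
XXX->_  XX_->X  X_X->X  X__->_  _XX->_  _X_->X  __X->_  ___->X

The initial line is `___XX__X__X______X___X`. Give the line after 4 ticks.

_X__X__X__X_XXXX_X_X__
XX__X__X__XX___XXXXX__
_X__X__X___X_X_____X__
XX__X__X_X_XXX_XXX_X__

XX__X__X_X_XXX_XXX_X__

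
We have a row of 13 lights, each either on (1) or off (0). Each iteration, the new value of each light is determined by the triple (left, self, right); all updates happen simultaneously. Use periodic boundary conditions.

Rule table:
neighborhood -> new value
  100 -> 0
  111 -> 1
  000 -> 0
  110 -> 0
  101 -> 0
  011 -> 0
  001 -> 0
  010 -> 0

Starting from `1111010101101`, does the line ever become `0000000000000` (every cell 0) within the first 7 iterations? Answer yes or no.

yes

iteration 1: 1110000000000
iteration 2: 0100000000000
iteration 3: 0000000000000
all cells are 0 at iteration 3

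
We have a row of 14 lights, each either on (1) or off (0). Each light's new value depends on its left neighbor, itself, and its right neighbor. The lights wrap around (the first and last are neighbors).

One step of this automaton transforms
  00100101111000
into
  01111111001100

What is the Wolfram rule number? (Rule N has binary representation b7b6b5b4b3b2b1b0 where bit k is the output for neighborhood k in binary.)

126

position 8: 111 → 0  (bit 7 = 0)
position 10: 110 → 1  (bit 6 = 1)
position 6: 101 → 1  (bit 5 = 1)
position 3: 100 → 1  (bit 4 = 1)
position 7: 011 → 1  (bit 3 = 1)
position 2: 010 → 1  (bit 2 = 1)
position 1: 001 → 1  (bit 1 = 1)
position 0: 000 → 0  (bit 0 = 0)
bits b7..b0 = 01111110 = 126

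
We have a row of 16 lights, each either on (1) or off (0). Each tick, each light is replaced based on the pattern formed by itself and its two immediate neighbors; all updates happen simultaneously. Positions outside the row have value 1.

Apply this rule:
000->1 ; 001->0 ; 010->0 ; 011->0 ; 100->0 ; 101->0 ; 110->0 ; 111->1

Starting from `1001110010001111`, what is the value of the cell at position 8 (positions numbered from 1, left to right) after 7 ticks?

1

0000100000100111
0110001110000011
0000100100111001
0110000000010000
0000111111000110
0110011110010000
0000001100000110
position 8 holds 1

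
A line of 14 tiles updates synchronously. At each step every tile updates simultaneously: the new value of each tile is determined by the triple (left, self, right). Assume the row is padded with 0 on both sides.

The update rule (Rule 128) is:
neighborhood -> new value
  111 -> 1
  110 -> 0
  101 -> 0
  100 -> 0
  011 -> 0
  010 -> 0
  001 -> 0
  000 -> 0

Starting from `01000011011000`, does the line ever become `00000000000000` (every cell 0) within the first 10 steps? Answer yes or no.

yes

00000000000000
all cells are 0 at step 1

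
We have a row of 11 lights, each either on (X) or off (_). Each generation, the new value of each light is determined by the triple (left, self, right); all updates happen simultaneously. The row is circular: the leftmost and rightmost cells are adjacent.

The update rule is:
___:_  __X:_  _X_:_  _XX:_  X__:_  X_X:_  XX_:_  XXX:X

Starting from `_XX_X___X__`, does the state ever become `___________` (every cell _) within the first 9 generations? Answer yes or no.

___________
all cells are _ at generation 1

yes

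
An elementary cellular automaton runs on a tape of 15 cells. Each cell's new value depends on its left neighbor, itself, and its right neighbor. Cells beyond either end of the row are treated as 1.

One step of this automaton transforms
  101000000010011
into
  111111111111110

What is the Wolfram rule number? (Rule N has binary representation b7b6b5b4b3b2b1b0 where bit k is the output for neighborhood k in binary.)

127

position 14: 111 → 0  (bit 7 = 0)
position 0: 110 → 1  (bit 6 = 1)
position 1: 101 → 1  (bit 5 = 1)
position 3: 100 → 1  (bit 4 = 1)
position 13: 011 → 1  (bit 3 = 1)
position 2: 010 → 1  (bit 2 = 1)
position 9: 001 → 1  (bit 1 = 1)
position 4: 000 → 1  (bit 0 = 1)
bits b7..b0 = 01111111 = 127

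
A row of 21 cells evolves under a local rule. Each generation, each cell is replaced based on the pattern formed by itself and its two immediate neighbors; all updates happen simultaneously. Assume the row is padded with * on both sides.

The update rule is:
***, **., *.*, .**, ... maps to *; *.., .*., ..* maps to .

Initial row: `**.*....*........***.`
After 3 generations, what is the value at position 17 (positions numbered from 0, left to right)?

*

generation 1: ***..**...******.****
generation 2: ***..**.*.***********
generation 3: ***..***.************
position 17 holds *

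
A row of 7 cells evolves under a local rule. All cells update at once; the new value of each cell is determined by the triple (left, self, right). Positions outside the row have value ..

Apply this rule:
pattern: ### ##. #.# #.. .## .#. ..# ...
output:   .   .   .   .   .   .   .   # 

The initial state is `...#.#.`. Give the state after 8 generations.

...####

##.....
...####
##.....  (repeats generation 1; period 2)
generation 8: ...####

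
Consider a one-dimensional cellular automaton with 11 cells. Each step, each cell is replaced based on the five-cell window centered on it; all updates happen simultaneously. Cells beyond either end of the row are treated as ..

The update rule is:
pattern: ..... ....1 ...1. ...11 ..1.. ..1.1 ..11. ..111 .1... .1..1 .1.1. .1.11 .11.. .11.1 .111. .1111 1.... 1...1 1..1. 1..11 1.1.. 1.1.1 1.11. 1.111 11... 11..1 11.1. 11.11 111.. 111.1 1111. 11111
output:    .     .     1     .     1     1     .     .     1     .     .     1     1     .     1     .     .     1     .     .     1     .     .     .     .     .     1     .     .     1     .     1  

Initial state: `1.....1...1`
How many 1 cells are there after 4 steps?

step 1: 11...111111
step 2: .1.1...11..
step 3: 11.111..1..
step 4: ....1...11.
count of 1: 3

3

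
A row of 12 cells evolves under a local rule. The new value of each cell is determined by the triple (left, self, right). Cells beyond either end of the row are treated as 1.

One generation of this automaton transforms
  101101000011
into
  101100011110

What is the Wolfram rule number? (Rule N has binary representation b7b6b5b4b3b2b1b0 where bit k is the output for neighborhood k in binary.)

75

position 11: 111 → 0  (bit 7 = 0)
position 0: 110 → 1  (bit 6 = 1)
position 1: 101 → 0  (bit 5 = 0)
position 6: 100 → 0  (bit 4 = 0)
position 2: 011 → 1  (bit 3 = 1)
position 5: 010 → 0  (bit 2 = 0)
position 9: 001 → 1  (bit 1 = 1)
position 7: 000 → 1  (bit 0 = 1)
bits b7..b0 = 01001011 = 75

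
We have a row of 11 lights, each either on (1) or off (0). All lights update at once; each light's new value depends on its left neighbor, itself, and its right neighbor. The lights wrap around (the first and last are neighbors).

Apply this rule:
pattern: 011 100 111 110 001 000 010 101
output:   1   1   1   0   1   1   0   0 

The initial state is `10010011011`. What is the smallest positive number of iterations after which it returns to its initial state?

01101110011
01001101110
10111001101
00110111001
11100110110
11011100100
10011011011
01110010011
01101101110
11001001101
10110111001
00100110111
11011100110
10011011100
01110011011
01101110010
11001101101
10111001001
00110110111
11100100110
11011011100
10010011011

22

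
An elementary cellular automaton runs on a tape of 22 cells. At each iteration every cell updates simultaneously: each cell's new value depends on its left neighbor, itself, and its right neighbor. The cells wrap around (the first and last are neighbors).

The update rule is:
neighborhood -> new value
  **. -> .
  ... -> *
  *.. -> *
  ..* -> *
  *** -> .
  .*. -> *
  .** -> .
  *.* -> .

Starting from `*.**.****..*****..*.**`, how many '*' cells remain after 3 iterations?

5

iteration 1: .........**.....***...
iteration 2: *********..*****...***
iteration 3: .........**.....***...
count of *: 5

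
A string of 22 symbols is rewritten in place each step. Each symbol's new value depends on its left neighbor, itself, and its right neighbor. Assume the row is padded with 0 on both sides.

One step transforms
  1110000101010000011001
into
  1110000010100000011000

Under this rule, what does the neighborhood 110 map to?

At position 2 the neighborhood is 110; the next row has 1 there.

1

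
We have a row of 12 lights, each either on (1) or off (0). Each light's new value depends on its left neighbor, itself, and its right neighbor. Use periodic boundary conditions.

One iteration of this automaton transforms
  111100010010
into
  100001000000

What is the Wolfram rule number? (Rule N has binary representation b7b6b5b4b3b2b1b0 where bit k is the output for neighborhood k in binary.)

9

position 1: 111 → 0  (bit 7 = 0)
position 3: 110 → 0  (bit 6 = 0)
position 11: 101 → 0  (bit 5 = 0)
position 4: 100 → 0  (bit 4 = 0)
position 0: 011 → 1  (bit 3 = 1)
position 7: 010 → 0  (bit 2 = 0)
position 6: 001 → 0  (bit 1 = 0)
position 5: 000 → 1  (bit 0 = 1)
bits b7..b0 = 00001001 = 9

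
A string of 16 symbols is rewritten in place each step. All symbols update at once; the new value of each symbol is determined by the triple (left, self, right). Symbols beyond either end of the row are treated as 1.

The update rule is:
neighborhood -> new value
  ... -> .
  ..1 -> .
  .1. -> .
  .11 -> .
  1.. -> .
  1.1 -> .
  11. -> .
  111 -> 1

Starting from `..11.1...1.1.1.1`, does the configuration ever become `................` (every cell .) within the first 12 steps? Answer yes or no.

................
all cells are . at step 1

yes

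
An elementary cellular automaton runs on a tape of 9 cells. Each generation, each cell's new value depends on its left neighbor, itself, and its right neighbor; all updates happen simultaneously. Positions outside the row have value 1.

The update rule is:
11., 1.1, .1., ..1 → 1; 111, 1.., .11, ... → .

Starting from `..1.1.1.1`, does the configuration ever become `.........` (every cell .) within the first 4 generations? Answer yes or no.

.1111111.
1......11
1.....1..
1....11.1
generation 4 is 1....11.1, still not uniform .

no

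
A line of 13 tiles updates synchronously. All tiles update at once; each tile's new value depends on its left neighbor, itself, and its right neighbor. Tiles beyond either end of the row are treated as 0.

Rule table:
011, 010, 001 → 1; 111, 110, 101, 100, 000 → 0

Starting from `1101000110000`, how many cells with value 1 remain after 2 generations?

1001001100000
1011011000000
count of 1: 5

5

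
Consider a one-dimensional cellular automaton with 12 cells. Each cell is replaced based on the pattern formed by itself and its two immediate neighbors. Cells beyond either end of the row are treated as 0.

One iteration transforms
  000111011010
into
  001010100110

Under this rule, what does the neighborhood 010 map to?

1

At position 10 the neighborhood is 010; the next row has 1 there.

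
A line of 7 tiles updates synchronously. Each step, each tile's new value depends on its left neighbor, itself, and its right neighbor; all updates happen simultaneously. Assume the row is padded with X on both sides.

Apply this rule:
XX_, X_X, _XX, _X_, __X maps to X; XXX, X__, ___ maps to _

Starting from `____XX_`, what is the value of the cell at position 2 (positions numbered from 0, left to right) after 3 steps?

X

___XXXX
__XX___
_XXX__X
position 2 holds X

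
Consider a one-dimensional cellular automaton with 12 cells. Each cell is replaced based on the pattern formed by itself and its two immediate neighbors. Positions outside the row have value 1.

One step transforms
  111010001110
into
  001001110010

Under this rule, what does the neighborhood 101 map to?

0

At position 3 the neighborhood is 101; the next row has 0 there.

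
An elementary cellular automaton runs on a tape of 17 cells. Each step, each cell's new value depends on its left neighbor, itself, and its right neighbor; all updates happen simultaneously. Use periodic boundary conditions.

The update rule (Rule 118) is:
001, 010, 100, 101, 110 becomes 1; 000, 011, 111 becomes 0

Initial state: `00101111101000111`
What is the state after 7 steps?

11110000111101001
00011001000111110
00101111101000011
11110000111100101
00011001000111110  (repeats step 2; period 3)
step 7: 11110000111100101

11110000111100101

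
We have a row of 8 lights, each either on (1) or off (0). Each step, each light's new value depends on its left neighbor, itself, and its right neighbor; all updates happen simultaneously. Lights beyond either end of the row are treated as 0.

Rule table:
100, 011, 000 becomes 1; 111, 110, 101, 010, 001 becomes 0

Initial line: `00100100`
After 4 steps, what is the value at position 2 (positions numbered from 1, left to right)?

0

10010011
01001010
00100001
10011100
position 2 holds 0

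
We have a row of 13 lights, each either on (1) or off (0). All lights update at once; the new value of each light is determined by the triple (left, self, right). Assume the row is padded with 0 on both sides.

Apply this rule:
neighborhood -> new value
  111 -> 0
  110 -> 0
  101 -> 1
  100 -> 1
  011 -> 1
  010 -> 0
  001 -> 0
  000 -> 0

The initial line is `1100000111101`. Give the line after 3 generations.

0010100001000

generation 1: 1010000100010
generation 2: 0101000010001
generation 3: 0010100001000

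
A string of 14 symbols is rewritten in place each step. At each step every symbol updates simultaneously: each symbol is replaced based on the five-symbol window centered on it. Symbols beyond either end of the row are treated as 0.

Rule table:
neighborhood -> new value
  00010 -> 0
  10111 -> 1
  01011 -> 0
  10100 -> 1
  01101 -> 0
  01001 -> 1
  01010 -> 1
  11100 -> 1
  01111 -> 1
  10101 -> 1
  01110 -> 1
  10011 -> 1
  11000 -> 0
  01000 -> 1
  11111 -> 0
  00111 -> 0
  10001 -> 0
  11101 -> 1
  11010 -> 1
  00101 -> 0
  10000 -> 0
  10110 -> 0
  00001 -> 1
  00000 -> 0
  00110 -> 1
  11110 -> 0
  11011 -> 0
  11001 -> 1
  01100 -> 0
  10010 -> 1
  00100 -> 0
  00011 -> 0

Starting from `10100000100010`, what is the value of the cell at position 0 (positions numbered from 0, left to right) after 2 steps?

step 1: 01110010010001
step 2: 00111101101000
position 0 holds 0

0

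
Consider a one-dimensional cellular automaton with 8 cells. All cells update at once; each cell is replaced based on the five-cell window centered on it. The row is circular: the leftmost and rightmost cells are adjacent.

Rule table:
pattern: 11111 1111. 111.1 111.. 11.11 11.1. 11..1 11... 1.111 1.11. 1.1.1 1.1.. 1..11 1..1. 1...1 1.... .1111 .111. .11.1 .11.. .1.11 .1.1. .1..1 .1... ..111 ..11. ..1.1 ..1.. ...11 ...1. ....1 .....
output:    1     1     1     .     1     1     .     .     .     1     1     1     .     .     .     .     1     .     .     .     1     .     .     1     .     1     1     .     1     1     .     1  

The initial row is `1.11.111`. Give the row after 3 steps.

1111111.

step 1: 111.1.11
step 2: 111111.1
step 3: 1111111.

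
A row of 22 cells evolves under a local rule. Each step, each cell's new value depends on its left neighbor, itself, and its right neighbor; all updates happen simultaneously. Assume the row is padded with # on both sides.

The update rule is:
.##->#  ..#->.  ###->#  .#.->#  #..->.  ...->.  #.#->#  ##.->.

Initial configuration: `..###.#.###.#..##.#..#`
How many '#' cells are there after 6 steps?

step 1: ..##.#####.##..#.##..#
step 2: ..#.#####.##...###...#
step 3: ..######.##....##....#
step 4: ..#####.##.....#.....#
step 5: ..####.##......#.....#
step 6: ..###.##.......#.....#
count of #: 7

7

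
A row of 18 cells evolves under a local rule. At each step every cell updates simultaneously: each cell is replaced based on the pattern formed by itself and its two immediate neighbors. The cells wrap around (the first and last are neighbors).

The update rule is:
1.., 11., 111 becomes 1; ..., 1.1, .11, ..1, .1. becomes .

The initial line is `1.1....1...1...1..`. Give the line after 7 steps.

...1....1...1...1.
....1....1...1...1
1....1....1...1...
.1....1....1...1..
..1....1....1...1.
...1....1....1...1
1...1....1....1...

1...1....1....1...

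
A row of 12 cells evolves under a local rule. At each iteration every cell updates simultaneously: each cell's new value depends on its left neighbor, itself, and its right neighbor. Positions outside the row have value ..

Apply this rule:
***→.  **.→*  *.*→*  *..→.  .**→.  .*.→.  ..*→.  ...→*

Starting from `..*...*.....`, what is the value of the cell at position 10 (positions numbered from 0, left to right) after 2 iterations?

iteration 1: *...*...****
iteration 2: ..*...*....*
position 10 holds .

.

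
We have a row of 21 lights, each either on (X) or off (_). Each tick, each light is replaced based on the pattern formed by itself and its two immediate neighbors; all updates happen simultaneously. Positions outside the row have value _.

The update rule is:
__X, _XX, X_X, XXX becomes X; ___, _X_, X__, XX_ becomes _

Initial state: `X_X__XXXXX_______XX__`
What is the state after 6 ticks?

_X__XXXXX_______XX___
X__XXXXX_______XX____
__XXXXX_______XX_____
_XXXXX_______XX______
XXXXX_______XX_______
XXXX_______XX________

XXXX_______XX________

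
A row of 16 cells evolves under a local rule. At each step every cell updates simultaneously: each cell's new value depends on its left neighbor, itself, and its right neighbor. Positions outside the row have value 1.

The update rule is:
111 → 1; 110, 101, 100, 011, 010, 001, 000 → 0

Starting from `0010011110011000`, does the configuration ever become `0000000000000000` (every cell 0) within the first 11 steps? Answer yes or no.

0000001100000000
0000000000000000
all cells are 0 at step 2

yes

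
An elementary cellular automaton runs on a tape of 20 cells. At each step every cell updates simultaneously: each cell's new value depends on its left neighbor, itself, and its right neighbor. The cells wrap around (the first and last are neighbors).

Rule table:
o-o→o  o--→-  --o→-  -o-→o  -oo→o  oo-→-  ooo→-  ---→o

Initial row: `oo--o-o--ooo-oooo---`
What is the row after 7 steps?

step 1: o---ooo--o--oo----o-
step 2: o-o-o----o--o--oo-oo
step 3: -oooo-oo-o--o--o-oo-
step 4: -o---oo-oo--o--ooo--
step 5: -o-o-o-oo---o--o---o
step 6: oooooooo--o-o--o-o-o
step 7: ----------ooo--ooooo

----------ooo--ooooo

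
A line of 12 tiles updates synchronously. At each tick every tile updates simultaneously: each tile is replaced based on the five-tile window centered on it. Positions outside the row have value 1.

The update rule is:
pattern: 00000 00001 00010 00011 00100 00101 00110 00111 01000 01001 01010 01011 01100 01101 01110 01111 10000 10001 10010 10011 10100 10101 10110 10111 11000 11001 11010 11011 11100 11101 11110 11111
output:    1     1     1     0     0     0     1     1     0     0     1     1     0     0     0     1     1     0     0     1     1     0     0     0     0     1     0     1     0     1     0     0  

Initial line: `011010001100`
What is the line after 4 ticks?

100001010101

100010001011
000100010101
001000101010
100001010101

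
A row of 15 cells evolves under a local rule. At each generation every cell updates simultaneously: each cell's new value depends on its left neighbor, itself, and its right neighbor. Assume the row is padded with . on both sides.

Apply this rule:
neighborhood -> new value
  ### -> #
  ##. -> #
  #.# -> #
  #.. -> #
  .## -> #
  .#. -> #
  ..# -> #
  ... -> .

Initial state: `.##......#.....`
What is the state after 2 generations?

generation 1: ####....###....
generation 2: #####..#####...

#####..#####...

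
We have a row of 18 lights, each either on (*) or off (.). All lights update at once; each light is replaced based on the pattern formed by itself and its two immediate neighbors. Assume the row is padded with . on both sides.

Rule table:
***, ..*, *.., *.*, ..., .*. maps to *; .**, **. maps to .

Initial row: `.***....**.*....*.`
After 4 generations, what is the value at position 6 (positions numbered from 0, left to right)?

*

*.*.****..********
****.**.**.******.
.**.*..*..*.****.*
*..*********.**.**
position 6 holds *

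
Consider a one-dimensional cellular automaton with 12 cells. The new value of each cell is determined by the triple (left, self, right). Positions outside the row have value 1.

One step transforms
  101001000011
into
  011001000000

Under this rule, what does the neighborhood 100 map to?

At position 3 the neighborhood is 100; the next row has 0 there.

0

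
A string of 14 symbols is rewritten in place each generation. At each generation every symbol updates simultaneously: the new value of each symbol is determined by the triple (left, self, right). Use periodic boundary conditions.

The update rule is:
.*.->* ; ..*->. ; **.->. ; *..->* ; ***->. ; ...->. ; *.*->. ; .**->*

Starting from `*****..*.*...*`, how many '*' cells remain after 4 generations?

generation 1: .....*.*.**..*
generation 2: *....*.*.*.*.*
generation 3: .*...*.*.*.*.*
generation 4: .**..*.*.*.*.*
count of *: 7

7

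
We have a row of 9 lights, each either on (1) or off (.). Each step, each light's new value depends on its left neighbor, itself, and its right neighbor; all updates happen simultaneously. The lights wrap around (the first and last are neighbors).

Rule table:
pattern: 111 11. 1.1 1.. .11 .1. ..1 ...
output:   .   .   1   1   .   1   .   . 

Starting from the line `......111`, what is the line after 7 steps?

1........
11.......
..1......
..11.....
....1....
....11...
......1..

......1..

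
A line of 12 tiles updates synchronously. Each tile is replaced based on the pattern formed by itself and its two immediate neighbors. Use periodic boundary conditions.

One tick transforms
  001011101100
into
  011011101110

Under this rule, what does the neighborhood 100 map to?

1

At position 10 the neighborhood is 100; the next row has 1 there.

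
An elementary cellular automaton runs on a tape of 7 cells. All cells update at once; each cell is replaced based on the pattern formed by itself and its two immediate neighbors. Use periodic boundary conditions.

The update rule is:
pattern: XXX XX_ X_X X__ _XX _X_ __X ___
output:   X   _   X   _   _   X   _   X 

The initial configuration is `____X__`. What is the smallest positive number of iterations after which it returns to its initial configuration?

XXX_X_X
XX_XXX_
__X_X_X
__XXXXX
___XXX_
XX__X__
____X__

7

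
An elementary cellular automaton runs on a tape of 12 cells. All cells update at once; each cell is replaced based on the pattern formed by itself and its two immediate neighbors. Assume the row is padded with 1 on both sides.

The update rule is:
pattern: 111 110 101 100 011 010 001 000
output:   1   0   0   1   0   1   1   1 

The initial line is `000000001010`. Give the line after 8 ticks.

111111111010
111111110010
111111101110
111111000100
111110111111
111100011111
111011101111
110001000111

110001000111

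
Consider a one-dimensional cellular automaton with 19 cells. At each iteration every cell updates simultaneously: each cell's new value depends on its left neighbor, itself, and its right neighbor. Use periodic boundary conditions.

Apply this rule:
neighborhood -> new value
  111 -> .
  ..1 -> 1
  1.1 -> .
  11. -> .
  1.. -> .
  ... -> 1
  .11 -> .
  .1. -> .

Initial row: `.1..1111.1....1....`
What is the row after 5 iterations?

1..1.......111..111
..1..111111....1...
11..1.......111..11
...1..111111....1..
111..1.......111..1

111..1.......111..1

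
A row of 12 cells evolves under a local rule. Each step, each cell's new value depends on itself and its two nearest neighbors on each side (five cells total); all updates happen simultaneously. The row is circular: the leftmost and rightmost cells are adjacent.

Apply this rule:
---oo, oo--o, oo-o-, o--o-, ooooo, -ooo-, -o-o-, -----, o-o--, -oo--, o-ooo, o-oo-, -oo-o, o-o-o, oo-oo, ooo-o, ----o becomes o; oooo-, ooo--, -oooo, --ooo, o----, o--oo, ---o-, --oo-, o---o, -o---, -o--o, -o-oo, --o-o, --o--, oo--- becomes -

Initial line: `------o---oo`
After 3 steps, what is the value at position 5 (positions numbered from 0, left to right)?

--ooo----o-o
---o---o--oo
-----------o
position 5 holds -

-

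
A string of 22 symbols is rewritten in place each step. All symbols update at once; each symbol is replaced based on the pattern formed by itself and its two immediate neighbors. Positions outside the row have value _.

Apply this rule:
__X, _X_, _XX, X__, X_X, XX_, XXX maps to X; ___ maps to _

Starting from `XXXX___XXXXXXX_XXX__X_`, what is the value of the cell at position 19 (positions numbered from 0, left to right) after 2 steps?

XXXXX_XXXXXXXXXXXXXXXX
XXXXXXXXXXXXXXXXXXXXXX
position 19 holds X

X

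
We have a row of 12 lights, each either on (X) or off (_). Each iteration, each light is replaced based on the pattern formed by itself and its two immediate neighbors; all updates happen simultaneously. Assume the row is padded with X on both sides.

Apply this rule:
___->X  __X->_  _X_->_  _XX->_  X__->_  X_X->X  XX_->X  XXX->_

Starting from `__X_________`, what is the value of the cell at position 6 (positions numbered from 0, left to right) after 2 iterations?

_

____XXXXXXX_
_XX_______XX
position 6 holds _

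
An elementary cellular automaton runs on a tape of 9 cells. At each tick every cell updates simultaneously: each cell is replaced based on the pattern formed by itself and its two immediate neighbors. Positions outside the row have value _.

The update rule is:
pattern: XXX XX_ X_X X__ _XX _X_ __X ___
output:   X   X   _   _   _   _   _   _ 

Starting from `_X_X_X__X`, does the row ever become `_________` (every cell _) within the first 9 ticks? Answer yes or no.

_________
all cells are _ at tick 1

yes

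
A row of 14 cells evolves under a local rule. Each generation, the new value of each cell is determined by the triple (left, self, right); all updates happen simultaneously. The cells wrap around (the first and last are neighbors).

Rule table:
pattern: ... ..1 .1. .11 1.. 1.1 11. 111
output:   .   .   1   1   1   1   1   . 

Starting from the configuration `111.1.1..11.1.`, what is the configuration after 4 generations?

1.111111.11111
111....111....
1.11...1.11...
11111..11111..

11111..11111..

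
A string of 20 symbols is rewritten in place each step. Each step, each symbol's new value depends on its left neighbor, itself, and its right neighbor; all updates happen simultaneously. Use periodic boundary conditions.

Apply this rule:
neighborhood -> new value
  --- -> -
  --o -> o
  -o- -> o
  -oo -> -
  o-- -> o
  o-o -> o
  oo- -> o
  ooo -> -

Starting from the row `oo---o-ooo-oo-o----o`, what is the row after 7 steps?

-ooo--oo-oo-oooo-ooo

-oo-ooo--oo-oooo--o-
o-oo--ooo-oo---ooooo
oo-ooo--oo-oo-o-----
-oo--ooo-oo-oooo---o
o-ooo--oo-oo---oo-oo
oo--ooo-oo-oo-o-oo--
-ooo--oo-oo-oooo-ooo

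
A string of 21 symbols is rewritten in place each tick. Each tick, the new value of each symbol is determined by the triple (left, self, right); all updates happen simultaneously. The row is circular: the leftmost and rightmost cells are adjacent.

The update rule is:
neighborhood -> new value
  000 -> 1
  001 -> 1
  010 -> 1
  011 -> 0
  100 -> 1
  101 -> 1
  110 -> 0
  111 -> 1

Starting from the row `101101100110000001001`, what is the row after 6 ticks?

110010110100111111111

tick 1: 010010011001111111110
tick 2: 111111100110111111101
tick 3: 111111011001011111010
tick 4: 011110100111101110111
tick 5: 101101111011010101010
tick 6: 110010110100111111111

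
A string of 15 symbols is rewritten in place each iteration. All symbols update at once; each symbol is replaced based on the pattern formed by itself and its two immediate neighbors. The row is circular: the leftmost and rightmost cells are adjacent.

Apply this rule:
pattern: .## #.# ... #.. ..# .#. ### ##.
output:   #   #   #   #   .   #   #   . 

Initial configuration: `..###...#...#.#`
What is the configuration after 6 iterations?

#.##.##.###.###
.##.##.###.####
##.##.###.####.
#.##.###.####.#
.##.###.####.##
##.###.####.##.

##.###.####.##.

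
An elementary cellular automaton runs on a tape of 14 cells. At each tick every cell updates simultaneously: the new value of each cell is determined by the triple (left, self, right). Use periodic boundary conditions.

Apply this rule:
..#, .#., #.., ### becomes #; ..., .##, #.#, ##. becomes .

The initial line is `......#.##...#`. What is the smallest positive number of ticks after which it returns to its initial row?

tick 1: #....##...#.##
tick 2: .#..#..#.##..#
tick 3: .#######...###
tick 4: ..#####.#.#.#.
tick 5: .#.###..#.#.##
tick 6: .#..#.###.#...
tick 7: #####..#..##..
tick 8: .###.#####..##
tick 9: ..#...###.##..
tick 10: .###.#.#....#.
tick 11: #.#..#.##..###
tick 12: ..####...##.##
tick 13: ##.##.#.#.....
tick 14: ......#.##...#

14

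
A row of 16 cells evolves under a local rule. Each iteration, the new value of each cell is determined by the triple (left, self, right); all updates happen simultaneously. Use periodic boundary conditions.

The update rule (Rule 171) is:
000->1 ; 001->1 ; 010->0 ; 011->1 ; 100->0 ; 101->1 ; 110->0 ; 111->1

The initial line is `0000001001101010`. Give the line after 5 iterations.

iteration 1: 1111110011010100
iteration 2: 1111100110101001
iteration 3: 1111001101010011
iteration 4: 1110011010100111
iteration 5: 1100110101001111

1100110101001111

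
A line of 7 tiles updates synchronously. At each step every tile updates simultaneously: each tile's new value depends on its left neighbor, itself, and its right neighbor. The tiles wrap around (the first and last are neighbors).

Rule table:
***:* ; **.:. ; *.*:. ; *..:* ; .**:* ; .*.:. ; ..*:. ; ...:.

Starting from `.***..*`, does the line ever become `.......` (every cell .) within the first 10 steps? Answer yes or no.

no

.**.*..
.*...*.
..*...*
*..*...
.*..*..
..*..*.
...*..*
*...*..
.*...*.  (repeats step 2; period 7)
step 10: ..*...*
step 10 is ..*...*, still not uniform .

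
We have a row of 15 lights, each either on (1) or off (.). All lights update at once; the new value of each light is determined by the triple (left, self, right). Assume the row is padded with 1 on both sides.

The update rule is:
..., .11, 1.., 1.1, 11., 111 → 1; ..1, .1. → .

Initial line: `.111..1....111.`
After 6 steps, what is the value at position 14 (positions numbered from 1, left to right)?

1

11111..111.1111
111111.11111111
111111111111111
111111111111111  (fixed point — unchanged through step 6)
position 14 holds 1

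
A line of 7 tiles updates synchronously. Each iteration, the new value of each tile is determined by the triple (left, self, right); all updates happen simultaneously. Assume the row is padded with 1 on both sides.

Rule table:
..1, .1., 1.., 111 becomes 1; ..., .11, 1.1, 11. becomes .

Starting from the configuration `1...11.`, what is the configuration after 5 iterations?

...1.1.

.1.1...
.1.11.1
.1.....
.11...1
...1.1.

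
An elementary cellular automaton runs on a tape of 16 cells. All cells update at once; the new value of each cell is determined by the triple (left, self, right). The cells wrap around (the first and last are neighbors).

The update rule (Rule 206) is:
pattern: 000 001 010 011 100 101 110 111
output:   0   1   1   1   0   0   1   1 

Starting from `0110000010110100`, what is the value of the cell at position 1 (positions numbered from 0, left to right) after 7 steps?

1110000110110100
1110001110110101
1110011110110101
1110111110110101
1110111110110101  (fixed point — unchanged through step 7)
position 1 holds 1

1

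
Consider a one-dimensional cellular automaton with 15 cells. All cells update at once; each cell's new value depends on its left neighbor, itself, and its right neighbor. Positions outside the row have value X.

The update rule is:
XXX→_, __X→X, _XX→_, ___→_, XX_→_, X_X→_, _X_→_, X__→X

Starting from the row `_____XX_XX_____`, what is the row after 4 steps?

X____X___X____X

X___X_____X___X
_X_X_X___X_X_X_
______X_X______
X____X___X____X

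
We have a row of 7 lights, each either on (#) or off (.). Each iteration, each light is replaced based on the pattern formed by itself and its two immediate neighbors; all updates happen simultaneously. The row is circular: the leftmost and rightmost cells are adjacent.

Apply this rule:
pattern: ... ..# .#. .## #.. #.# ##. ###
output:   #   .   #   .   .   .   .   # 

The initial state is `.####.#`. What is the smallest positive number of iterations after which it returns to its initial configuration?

iteration 1: ..##..#
iteration 2: ......#
iteration 3: .####.#

3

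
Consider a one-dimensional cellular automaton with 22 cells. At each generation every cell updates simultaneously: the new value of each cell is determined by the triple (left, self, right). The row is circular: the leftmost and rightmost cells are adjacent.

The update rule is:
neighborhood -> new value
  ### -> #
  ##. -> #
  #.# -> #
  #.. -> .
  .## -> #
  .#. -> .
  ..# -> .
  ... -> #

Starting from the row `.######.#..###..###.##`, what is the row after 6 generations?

########...###..######
########.#.###..######
#########.####..######
##############..######
##############..######  (fixed point — unchanged through generation 6)

##############..######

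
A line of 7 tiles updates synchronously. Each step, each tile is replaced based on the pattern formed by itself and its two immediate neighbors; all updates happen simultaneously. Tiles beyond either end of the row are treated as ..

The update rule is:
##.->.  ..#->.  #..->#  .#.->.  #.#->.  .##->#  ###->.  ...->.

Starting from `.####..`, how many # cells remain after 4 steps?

1

.#...#.
..#...#
...#...
....#..
count of #: 1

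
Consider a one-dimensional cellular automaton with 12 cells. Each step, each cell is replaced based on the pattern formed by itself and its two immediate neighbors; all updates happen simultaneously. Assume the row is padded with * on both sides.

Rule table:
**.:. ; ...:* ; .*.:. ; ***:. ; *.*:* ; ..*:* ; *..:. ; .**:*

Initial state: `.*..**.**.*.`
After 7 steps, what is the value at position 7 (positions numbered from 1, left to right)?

*

*..**.**.*.*
..**.**.*.**
.**.**.*.**.
**.**.*.**.*
..**.*.**.**
.**.*.**.**.
**.*.**.**.*
position 7 holds *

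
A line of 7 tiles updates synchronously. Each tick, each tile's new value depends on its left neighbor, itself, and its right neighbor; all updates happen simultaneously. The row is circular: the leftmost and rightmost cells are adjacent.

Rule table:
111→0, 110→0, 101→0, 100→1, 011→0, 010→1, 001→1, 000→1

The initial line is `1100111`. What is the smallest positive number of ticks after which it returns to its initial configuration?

2

0011000
1100111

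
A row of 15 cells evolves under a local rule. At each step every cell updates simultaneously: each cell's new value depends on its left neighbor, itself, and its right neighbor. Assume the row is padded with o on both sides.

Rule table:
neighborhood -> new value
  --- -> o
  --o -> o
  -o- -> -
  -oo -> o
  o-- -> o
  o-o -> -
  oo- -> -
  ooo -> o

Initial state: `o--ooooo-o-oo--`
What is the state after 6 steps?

-oooooo----o-oo
-ooooo-oooo--oo
-oooo--ooo-oooo
-ooo-oooo--oooo
-oo--ooo-oooooo
-o-oooo--oooooo

-o-oooo--oooooo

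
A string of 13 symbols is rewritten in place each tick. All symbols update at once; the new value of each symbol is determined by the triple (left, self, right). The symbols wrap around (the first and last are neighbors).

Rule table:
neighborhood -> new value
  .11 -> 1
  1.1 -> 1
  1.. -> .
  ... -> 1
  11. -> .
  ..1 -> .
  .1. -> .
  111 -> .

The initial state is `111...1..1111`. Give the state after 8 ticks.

tick 1: ....1....1...
tick 2: 111...11...11
tick 3: ....1.1..1.1.
tick 4: 111..1....1..
tick 5: 1......11....
tick 6: ..1111.1..11.
tick 7: 1.1...1...1..
tick 8: .1..1...1....

.1..1...1....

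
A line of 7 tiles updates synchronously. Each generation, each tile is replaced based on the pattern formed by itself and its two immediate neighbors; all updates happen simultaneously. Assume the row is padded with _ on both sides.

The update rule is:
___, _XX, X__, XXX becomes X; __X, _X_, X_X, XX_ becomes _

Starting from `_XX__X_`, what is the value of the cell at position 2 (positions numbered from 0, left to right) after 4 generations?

_X_X__X
____X__
XXX__XX
XX_X_X_
position 2 holds _

_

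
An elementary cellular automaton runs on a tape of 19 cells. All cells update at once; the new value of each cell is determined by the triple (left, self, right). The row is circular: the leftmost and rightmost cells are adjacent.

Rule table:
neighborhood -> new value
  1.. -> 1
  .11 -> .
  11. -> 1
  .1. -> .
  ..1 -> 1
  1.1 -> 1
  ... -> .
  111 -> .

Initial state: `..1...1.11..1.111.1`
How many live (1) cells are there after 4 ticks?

11.1.1.1.111.1..11.
.11.1.1.1..11.11.11
1.11.1.1.11.11.11.1
11.11.1.1.11.11.11.
count of 1: 12

12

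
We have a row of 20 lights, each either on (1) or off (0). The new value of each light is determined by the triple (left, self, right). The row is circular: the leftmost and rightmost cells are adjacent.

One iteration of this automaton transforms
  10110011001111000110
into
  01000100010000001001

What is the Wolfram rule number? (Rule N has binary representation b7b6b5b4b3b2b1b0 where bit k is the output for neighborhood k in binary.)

34

position 11: 111 → 0  (bit 7 = 0)
position 3: 110 → 0  (bit 6 = 0)
position 1: 101 → 1  (bit 5 = 1)
position 4: 100 → 0  (bit 4 = 0)
position 2: 011 → 0  (bit 3 = 0)
position 0: 010 → 0  (bit 2 = 0)
position 5: 001 → 1  (bit 1 = 1)
position 15: 000 → 0  (bit 0 = 0)
bits b7..b0 = 00100010 = 34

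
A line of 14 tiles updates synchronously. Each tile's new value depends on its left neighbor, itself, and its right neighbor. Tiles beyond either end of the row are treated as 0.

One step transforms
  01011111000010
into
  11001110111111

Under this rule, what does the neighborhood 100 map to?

At position 8 the neighborhood is 100; the next row has 1 there.

1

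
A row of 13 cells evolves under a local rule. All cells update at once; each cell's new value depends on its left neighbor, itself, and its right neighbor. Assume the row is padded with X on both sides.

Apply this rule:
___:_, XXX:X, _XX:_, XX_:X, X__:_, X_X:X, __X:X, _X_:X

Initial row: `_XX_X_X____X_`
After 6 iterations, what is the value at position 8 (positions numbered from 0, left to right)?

X_XXXXX___XXX
XX_XXXX__X_XX
XXX_XXX_XXX_X
XXXX_XXX_XXX_
XXXXX_XXX_XXX
XXXXXX_XXX_XX
position 8 holds X

X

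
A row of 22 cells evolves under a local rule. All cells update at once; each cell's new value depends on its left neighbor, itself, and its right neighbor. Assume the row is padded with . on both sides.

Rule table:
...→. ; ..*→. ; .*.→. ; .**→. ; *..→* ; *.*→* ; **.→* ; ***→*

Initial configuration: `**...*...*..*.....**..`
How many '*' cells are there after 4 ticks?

.**...*...*..*.....**.
..**...*...*..*.....**
...**...*...*..*.....*
....**...*...*..*.....
count of *: 5

5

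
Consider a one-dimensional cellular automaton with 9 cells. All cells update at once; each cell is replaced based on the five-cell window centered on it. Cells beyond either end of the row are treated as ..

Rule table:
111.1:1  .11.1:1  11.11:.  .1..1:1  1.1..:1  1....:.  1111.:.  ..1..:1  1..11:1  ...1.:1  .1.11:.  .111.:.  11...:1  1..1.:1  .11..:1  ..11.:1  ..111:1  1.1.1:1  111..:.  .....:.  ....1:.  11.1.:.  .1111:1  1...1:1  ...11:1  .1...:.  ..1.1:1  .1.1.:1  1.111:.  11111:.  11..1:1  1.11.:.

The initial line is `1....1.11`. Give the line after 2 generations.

1...11..1
1.1111111

1.1111111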